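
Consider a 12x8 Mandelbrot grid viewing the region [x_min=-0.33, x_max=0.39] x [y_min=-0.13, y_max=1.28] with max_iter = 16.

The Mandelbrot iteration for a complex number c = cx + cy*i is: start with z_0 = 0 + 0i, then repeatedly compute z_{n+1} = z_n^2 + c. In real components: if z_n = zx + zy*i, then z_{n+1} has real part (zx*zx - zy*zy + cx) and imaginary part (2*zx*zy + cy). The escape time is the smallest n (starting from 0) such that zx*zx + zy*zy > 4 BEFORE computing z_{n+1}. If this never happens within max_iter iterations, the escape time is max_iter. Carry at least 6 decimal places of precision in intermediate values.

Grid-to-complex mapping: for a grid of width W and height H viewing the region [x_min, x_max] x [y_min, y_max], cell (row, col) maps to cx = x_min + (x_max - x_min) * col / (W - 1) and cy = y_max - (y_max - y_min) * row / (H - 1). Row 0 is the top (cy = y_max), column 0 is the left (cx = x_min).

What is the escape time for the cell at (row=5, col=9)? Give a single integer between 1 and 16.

z_0 = 0 + 0i, c = 0.2591 + 0.2729i
Iter 1: z = 0.2591 + 0.2729i, |z|^2 = 0.1416
Iter 2: z = 0.2518 + 0.4142i, |z|^2 = 0.2350
Iter 3: z = 0.1509 + 0.4814i, |z|^2 = 0.2546
Iter 4: z = 0.0501 + 0.4181i, |z|^2 = 0.1773
Iter 5: z = 0.0868 + 0.3147i, |z|^2 = 0.1066
Iter 6: z = 0.1676 + 0.3275i, |z|^2 = 0.1353
Iter 7: z = 0.1799 + 0.3826i, |z|^2 = 0.1788
Iter 8: z = 0.1451 + 0.4105i, |z|^2 = 0.1896
Iter 9: z = 0.1116 + 0.3920i, |z|^2 = 0.1661
Iter 10: z = 0.1179 + 0.3603i, |z|^2 = 0.1437
Iter 11: z = 0.1431 + 0.3578i, |z|^2 = 0.1485
Iter 12: z = 0.1515 + 0.3753i, |z|^2 = 0.1638
Iter 13: z = 0.1412 + 0.3866i, |z|^2 = 0.1694
Iter 14: z = 0.1296 + 0.3820i, |z|^2 = 0.1627
Iter 15: z = 0.1299 + 0.3719i, |z|^2 = 0.1552

Answer: 16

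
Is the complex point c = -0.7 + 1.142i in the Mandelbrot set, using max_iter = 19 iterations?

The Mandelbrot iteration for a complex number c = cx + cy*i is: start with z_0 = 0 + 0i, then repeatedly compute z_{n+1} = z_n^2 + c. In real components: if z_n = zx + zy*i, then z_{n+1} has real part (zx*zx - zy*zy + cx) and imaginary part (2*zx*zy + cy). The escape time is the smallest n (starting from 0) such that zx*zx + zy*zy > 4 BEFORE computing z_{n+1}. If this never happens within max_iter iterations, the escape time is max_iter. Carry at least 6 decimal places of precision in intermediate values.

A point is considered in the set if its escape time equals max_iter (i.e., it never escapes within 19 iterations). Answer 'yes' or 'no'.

z_0 = 0 + 0i, c = -0.7000 + 1.1420i
Iter 1: z = -0.7000 + 1.1420i, |z|^2 = 1.7942
Iter 2: z = -1.5142 + -0.4568i, |z|^2 = 2.5014
Iter 3: z = 1.3840 + 2.5253i, |z|^2 = 8.2929
Escaped at iteration 3

Answer: no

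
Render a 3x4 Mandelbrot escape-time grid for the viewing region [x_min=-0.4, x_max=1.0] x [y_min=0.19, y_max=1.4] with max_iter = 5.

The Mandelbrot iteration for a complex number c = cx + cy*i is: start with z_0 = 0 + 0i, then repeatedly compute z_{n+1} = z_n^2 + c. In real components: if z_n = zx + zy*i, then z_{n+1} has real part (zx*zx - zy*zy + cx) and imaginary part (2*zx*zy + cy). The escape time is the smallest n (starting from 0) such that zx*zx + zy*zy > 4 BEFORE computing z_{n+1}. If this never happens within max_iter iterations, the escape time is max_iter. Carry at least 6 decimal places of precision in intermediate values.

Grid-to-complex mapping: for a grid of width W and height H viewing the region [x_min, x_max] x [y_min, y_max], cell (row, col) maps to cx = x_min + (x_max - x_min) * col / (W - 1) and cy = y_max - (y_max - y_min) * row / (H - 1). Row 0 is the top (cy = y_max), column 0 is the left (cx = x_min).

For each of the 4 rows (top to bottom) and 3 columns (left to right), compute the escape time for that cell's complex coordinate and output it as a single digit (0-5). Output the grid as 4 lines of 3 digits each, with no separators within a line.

Answer: 222
432
552
552

Derivation:
(row=0, col=0): c = -0.4000 + 1.4000i → escape time 2
(row=0, col=1): c = 0.3000 + 1.4000i → escape time 2
(row=0, col=2): c = 1.0000 + 1.4000i → escape time 2
(row=1, col=0): c = -0.4000 + 0.9967i → escape time 4
(row=1, col=1): c = 0.3000 + 0.9967i → escape time 3
(row=1, col=2): c = 1.0000 + 0.9967i → escape time 2
(row=2, col=0): c = -0.4000 + 0.5933i → escape time 5
(row=2, col=1): c = 0.3000 + 0.5933i → escape time 5
(row=2, col=2): c = 1.0000 + 0.5933i → escape time 2
(row=3, col=0): c = -0.4000 + 0.1900i → escape time 5
(row=3, col=1): c = 0.3000 + 0.1900i → escape time 5
(row=3, col=2): c = 1.0000 + 0.1900i → escape time 2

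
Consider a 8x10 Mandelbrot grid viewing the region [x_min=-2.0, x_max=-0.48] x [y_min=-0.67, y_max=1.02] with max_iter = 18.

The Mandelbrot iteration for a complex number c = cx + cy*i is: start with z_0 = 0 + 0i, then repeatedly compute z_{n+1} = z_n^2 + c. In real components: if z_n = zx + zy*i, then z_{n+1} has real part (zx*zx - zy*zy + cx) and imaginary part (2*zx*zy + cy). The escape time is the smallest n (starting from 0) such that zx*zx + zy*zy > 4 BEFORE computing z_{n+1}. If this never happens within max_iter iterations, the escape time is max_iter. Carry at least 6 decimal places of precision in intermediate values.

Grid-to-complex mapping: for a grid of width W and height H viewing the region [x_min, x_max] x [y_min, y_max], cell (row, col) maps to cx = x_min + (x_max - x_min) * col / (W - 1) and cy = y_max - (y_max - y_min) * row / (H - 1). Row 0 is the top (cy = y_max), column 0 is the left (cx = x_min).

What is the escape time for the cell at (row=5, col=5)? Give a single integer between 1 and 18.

Answer: 18

Derivation:
z_0 = 0 + 0i, c = -0.9143 + 0.0811i
Iter 1: z = -0.9143 + 0.0811i, |z|^2 = 0.8425
Iter 2: z = -0.0849 + -0.0672i, |z|^2 = 0.0117
Iter 3: z = -0.9116 + 0.0925i, |z|^2 = 0.8396
Iter 4: z = -0.0919 + -0.0876i, |z|^2 = 0.0161
Iter 5: z = -0.9135 + 0.0972i, |z|^2 = 0.8440
Iter 6: z = -0.0892 + -0.0965i, |z|^2 = 0.0173
Iter 7: z = -0.9156 + 0.0983i, |z|^2 = 0.8481
Iter 8: z = -0.0856 + -0.0990i, |z|^2 = 0.0171
Iter 9: z = -0.9168 + 0.0980i, |z|^2 = 0.8501
Iter 10: z = -0.0835 + -0.0987i, |z|^2 = 0.0167
Iter 11: z = -0.9171 + 0.0976i, |z|^2 = 0.8505
Iter 12: z = -0.0828 + -0.0979i, |z|^2 = 0.0164
Iter 13: z = -0.9170 + 0.0973i, |z|^2 = 0.8504
Iter 14: z = -0.0829 + -0.0974i, |z|^2 = 0.0163
Iter 15: z = -0.9169 + 0.0972i, |z|^2 = 0.8502
Iter 16: z = -0.0830 + -0.0972i, |z|^2 = 0.0163
Iter 17: z = -0.9168 + 0.0973i, |z|^2 = 0.8501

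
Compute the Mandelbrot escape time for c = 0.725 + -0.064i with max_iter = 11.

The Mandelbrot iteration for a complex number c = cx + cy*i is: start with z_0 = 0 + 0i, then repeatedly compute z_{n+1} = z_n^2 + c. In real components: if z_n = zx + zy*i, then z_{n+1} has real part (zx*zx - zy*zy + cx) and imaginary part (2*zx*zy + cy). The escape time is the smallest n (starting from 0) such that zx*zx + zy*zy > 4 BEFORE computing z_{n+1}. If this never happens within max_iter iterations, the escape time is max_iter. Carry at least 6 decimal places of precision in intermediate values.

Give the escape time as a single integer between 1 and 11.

Answer: 3

Derivation:
z_0 = 0 + 0i, c = 0.7250 + -0.0640i
Iter 1: z = 0.7250 + -0.0640i, |z|^2 = 0.5297
Iter 2: z = 1.2465 + -0.1568i, |z|^2 = 1.5784
Iter 3: z = 2.2542 + -0.4549i, |z|^2 = 5.2886
Escaped at iteration 3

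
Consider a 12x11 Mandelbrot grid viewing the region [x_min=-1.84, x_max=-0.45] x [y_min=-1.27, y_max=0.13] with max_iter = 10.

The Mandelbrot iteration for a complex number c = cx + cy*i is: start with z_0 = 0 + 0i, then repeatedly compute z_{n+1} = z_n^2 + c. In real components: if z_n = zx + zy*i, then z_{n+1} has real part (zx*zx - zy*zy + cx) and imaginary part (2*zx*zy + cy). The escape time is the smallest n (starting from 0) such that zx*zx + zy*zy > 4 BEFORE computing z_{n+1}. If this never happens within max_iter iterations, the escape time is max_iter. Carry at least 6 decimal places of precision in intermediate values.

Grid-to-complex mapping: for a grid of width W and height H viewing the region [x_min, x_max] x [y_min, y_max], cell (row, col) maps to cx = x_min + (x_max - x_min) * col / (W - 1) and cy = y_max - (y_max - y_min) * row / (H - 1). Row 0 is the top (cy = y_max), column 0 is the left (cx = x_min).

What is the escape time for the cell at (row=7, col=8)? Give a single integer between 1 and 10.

z_0 = 0 + 0i, c = -0.8291 + -0.8500i
Iter 1: z = -0.8291 + -0.8500i, |z|^2 = 1.4099
Iter 2: z = -0.8642 + 0.5595i, |z|^2 = 1.0598
Iter 3: z = -0.3952 + -1.8170i, |z|^2 = 3.4576
Iter 4: z = -3.9742 + 0.5863i, |z|^2 = 16.1381
Escaped at iteration 4

Answer: 4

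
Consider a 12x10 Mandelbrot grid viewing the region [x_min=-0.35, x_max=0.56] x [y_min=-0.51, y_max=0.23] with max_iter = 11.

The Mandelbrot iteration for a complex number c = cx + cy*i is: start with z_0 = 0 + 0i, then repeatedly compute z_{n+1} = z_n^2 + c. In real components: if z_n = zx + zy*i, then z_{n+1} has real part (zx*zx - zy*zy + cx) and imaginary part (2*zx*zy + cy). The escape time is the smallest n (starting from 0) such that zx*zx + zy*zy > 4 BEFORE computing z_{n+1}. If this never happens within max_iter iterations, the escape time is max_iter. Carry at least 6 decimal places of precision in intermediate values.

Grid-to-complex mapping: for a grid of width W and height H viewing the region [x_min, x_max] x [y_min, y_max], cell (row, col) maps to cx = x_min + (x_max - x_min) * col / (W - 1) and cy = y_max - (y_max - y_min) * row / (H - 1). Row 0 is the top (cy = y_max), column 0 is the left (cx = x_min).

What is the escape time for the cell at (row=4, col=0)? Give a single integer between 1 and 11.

Answer: 11

Derivation:
z_0 = 0 + 0i, c = -0.3500 + -0.0989i
Iter 1: z = -0.3500 + -0.0989i, |z|^2 = 0.1323
Iter 2: z = -0.2373 + -0.0297i, |z|^2 = 0.0572
Iter 3: z = -0.2946 + -0.0848i, |z|^2 = 0.0940
Iter 4: z = -0.2704 + -0.0489i, |z|^2 = 0.0755
Iter 5: z = -0.2793 + -0.0724i, |z|^2 = 0.0832
Iter 6: z = -0.2773 + -0.0584i, |z|^2 = 0.0803
Iter 7: z = -0.2765 + -0.0665i, |z|^2 = 0.0809
Iter 8: z = -0.2779 + -0.0621i, |z|^2 = 0.0811
Iter 9: z = -0.2766 + -0.0644i, |z|^2 = 0.0807
Iter 10: z = -0.2776 + -0.0633i, |z|^2 = 0.0811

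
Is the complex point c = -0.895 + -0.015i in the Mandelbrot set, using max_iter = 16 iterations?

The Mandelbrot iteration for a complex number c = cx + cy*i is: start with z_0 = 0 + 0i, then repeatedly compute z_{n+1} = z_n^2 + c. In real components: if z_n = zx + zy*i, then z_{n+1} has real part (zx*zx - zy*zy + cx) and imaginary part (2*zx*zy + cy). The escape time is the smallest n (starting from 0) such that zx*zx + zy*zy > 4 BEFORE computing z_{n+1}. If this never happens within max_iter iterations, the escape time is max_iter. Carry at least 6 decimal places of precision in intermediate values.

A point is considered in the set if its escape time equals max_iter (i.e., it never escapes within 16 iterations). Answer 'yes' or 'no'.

Answer: yes

Derivation:
z_0 = 0 + 0i, c = -0.8950 + -0.0150i
Iter 1: z = -0.8950 + -0.0150i, |z|^2 = 0.8013
Iter 2: z = -0.0942 + 0.0118i, |z|^2 = 0.0090
Iter 3: z = -0.8863 + -0.0172i, |z|^2 = 0.7858
Iter 4: z = -0.1098 + 0.0155i, |z|^2 = 0.0123
Iter 5: z = -0.8832 + -0.0184i, |z|^2 = 0.7803
Iter 6: z = -0.1153 + 0.0175i, |z|^2 = 0.0136
Iter 7: z = -0.8820 + -0.0190i, |z|^2 = 0.7783
Iter 8: z = -0.1174 + 0.0186i, |z|^2 = 0.0141
Iter 9: z = -0.8816 + -0.0194i, |z|^2 = 0.7775
Iter 10: z = -0.1182 + 0.0191i, |z|^2 = 0.0143
Iter 11: z = -0.8814 + -0.0195i, |z|^2 = 0.7772
Iter 12: z = -0.1185 + 0.0194i, |z|^2 = 0.0144
Iter 13: z = -0.8813 + -0.0196i, |z|^2 = 0.7771
Iter 14: z = -0.1186 + 0.0196i, |z|^2 = 0.0145
Iter 15: z = -0.8813 + -0.0196i, |z|^2 = 0.7771
Did not escape in 16 iterations → in set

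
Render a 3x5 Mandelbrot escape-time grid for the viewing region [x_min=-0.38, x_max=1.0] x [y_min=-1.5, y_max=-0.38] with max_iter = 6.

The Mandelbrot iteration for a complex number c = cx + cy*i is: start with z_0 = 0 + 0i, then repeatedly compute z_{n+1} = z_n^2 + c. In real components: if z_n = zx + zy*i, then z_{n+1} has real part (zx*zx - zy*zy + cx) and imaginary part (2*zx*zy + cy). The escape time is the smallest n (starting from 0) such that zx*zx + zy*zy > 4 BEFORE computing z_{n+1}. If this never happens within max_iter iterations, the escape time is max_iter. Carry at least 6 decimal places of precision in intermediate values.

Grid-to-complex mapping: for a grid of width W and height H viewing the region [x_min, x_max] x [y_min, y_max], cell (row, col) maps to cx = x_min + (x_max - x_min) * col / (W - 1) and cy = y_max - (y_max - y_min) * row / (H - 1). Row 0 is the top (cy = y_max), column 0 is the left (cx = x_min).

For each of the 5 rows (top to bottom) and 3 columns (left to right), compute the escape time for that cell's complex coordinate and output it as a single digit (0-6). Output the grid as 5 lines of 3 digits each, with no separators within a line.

(row=0, col=0): c = -0.3800 + -0.3800i → escape time 6
(row=0, col=1): c = 0.3100 + -0.3800i → escape time 6
(row=0, col=2): c = 1.0000 + -0.3800i → escape time 2
(row=1, col=0): c = -0.3800 + -0.6600i → escape time 6
(row=1, col=1): c = 0.3100 + -0.6600i → escape time 6
(row=1, col=2): c = 1.0000 + -0.6600i → escape time 2
(row=2, col=0): c = -0.3800 + -0.9400i → escape time 5
(row=2, col=1): c = 0.3100 + -0.9400i → escape time 4
(row=2, col=2): c = 1.0000 + -0.9400i → escape time 2
(row=3, col=0): c = -0.3800 + -1.2200i → escape time 3
(row=3, col=1): c = 0.3100 + -1.2200i → escape time 2
(row=3, col=2): c = 1.0000 + -1.2200i → escape time 2
(row=4, col=0): c = -0.3800 + -1.5000i → escape time 2
(row=4, col=1): c = 0.3100 + -1.5000i → escape time 2
(row=4, col=2): c = 1.0000 + -1.5000i → escape time 2

Answer: 662
662
542
322
222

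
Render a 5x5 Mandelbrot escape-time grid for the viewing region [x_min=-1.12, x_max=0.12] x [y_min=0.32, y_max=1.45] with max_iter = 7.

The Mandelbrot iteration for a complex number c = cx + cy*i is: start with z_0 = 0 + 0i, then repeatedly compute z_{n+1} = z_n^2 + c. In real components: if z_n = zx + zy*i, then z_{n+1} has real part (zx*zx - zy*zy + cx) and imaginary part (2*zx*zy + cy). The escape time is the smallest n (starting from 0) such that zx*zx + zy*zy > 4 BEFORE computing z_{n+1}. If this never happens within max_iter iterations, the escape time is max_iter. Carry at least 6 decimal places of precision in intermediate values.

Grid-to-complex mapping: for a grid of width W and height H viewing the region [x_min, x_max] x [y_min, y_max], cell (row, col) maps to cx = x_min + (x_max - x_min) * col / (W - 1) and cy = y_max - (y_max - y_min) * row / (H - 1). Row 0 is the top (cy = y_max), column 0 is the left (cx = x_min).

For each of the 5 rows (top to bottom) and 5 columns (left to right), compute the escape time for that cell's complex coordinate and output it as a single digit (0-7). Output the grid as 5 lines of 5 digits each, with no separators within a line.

Answer: 22222
33343
34475
45777
77777

Derivation:
(row=0, col=0): c = -1.1200 + 1.4500i → escape time 2
(row=0, col=1): c = -0.8100 + 1.4500i → escape time 2
(row=0, col=2): c = -0.5000 + 1.4500i → escape time 2
(row=0, col=3): c = -0.1900 + 1.4500i → escape time 2
(row=0, col=4): c = 0.1200 + 1.4500i → escape time 2
(row=1, col=0): c = -1.1200 + 1.1675i → escape time 3
(row=1, col=1): c = -0.8100 + 1.1675i → escape time 3
(row=1, col=2): c = -0.5000 + 1.1675i → escape time 3
(row=1, col=3): c = -0.1900 + 1.1675i → escape time 4
(row=1, col=4): c = 0.1200 + 1.1675i → escape time 3
(row=2, col=0): c = -1.1200 + 0.8850i → escape time 3
(row=2, col=1): c = -0.8100 + 0.8850i → escape time 4
(row=2, col=2): c = -0.5000 + 0.8850i → escape time 4
(row=2, col=3): c = -0.1900 + 0.8850i → escape time 7
(row=2, col=4): c = 0.1200 + 0.8850i → escape time 5
(row=3, col=0): c = -1.1200 + 0.6025i → escape time 4
(row=3, col=1): c = -0.8100 + 0.6025i → escape time 5
(row=3, col=2): c = -0.5000 + 0.6025i → escape time 7
(row=3, col=3): c = -0.1900 + 0.6025i → escape time 7
(row=3, col=4): c = 0.1200 + 0.6025i → escape time 7
(row=4, col=0): c = -1.1200 + 0.3200i → escape time 7
(row=4, col=1): c = -0.8100 + 0.3200i → escape time 7
(row=4, col=2): c = -0.5000 + 0.3200i → escape time 7
(row=4, col=3): c = -0.1900 + 0.3200i → escape time 7
(row=4, col=4): c = 0.1200 + 0.3200i → escape time 7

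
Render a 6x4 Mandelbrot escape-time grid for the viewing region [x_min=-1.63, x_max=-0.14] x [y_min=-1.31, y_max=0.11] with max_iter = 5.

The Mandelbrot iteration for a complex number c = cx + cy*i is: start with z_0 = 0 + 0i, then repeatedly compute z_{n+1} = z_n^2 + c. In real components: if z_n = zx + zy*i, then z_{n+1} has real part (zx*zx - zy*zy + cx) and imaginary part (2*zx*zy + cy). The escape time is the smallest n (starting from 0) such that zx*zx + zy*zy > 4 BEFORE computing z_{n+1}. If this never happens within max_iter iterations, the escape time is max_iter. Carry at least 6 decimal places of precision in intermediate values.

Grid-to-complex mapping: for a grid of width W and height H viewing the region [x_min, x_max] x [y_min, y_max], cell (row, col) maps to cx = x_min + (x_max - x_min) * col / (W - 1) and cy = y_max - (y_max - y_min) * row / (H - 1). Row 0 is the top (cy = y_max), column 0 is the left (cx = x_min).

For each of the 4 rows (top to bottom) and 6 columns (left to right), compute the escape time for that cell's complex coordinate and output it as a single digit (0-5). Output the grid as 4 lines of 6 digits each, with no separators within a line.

(row=0, col=0): c = -1.6300 + 0.1100i → escape time 5
(row=0, col=1): c = -1.3320 + 0.1100i → escape time 5
(row=0, col=2): c = -1.0340 + 0.1100i → escape time 5
(row=0, col=3): c = -0.7360 + 0.1100i → escape time 5
(row=0, col=4): c = -0.4380 + 0.1100i → escape time 5
(row=0, col=5): c = -0.1400 + 0.1100i → escape time 5
(row=1, col=0): c = -1.6300 + -0.3633i → escape time 4
(row=1, col=1): c = -1.3320 + -0.3633i → escape time 5
(row=1, col=2): c = -1.0340 + -0.3633i → escape time 5
(row=1, col=3): c = -0.7360 + -0.3633i → escape time 5
(row=1, col=4): c = -0.4380 + -0.3633i → escape time 5
(row=1, col=5): c = -0.1400 + -0.3633i → escape time 5
(row=2, col=0): c = -1.6300 + -0.8367i → escape time 3
(row=2, col=1): c = -1.3320 + -0.8367i → escape time 3
(row=2, col=2): c = -1.0340 + -0.8367i → escape time 3
(row=2, col=3): c = -0.7360 + -0.8367i → escape time 4
(row=2, col=4): c = -0.4380 + -0.8367i → escape time 5
(row=2, col=5): c = -0.1400 + -0.8367i → escape time 5
(row=3, col=0): c = -1.6300 + -1.3100i → escape time 1
(row=3, col=1): c = -1.3320 + -1.3100i → escape time 2
(row=3, col=2): c = -1.0340 + -1.3100i → escape time 2
(row=3, col=3): c = -0.7360 + -1.3100i → escape time 2
(row=3, col=4): c = -0.4380 + -1.3100i → escape time 3
(row=3, col=5): c = -0.1400 + -1.3100i → escape time 2

Answer: 555555
455555
333455
122232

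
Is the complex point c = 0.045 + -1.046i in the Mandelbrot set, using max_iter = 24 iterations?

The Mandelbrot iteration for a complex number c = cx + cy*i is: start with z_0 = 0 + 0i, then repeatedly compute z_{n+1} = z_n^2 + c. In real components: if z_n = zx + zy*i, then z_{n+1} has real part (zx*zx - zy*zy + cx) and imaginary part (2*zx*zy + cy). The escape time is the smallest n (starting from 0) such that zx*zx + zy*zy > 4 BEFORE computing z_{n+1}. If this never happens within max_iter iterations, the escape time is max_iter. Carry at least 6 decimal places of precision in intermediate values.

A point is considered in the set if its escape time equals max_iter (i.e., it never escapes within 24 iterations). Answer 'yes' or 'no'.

z_0 = 0 + 0i, c = 0.0450 + -1.0460i
Iter 1: z = 0.0450 + -1.0460i, |z|^2 = 1.0961
Iter 2: z = -1.0471 + -1.1401i, |z|^2 = 2.3963
Iter 3: z = -0.1585 + 1.3417i, |z|^2 = 1.8252
Iter 4: z = -1.7299 + -1.4714i, |z|^2 = 5.1575
Escaped at iteration 4

Answer: no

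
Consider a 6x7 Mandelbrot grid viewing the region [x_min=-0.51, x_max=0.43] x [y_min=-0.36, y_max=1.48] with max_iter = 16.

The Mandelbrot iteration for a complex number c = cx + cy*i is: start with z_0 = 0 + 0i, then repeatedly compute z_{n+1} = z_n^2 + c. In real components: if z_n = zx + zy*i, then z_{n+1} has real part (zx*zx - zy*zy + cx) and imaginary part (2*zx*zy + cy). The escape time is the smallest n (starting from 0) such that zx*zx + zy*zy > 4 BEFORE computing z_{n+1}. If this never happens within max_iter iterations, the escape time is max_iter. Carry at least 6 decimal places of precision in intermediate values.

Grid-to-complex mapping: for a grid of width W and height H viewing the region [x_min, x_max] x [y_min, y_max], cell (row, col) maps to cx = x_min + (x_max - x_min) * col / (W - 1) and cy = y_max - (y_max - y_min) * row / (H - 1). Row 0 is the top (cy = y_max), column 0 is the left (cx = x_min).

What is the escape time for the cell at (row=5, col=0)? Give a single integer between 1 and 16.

z_0 = 0 + 0i, c = -0.5100 + -0.0533i
Iter 1: z = -0.5100 + -0.0533i, |z|^2 = 0.2629
Iter 2: z = -0.2527 + 0.0011i, |z|^2 = 0.0639
Iter 3: z = -0.4461 + -0.0539i, |z|^2 = 0.2019
Iter 4: z = -0.3139 + -0.0053i, |z|^2 = 0.0985
Iter 5: z = -0.4115 + -0.0500i, |z|^2 = 0.1718
Iter 6: z = -0.3432 + -0.0122i, |z|^2 = 0.1179
Iter 7: z = -0.3924 + -0.0450i, |z|^2 = 0.1560
Iter 8: z = -0.3581 + -0.0180i, |z|^2 = 0.1285
Iter 9: z = -0.3821 + -0.0404i, |z|^2 = 0.1477
Iter 10: z = -0.3656 + -0.0224i, |z|^2 = 0.1342
Iter 11: z = -0.3768 + -0.0369i, |z|^2 = 0.1434
Iter 12: z = -0.3694 + -0.0255i, |z|^2 = 0.1371
Iter 13: z = -0.3742 + -0.0345i, |z|^2 = 0.1412
Iter 14: z = -0.3711 + -0.0275i, |z|^2 = 0.1385
Iter 15: z = -0.3730 + -0.0329i, |z|^2 = 0.1402

Answer: 16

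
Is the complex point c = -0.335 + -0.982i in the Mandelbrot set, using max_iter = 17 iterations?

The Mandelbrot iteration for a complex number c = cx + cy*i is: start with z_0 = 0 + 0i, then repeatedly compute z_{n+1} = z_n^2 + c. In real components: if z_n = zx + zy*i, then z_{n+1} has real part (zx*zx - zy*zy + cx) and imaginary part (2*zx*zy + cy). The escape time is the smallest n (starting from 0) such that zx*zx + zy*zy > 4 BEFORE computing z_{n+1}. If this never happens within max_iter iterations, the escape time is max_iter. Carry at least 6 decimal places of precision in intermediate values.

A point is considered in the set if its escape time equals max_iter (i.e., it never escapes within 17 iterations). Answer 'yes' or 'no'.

z_0 = 0 + 0i, c = -0.3350 + -0.9820i
Iter 1: z = -0.3350 + -0.9820i, |z|^2 = 1.0765
Iter 2: z = -1.1871 + -0.3241i, |z|^2 = 1.5142
Iter 3: z = 0.9692 + -0.2126i, |z|^2 = 0.9845
Iter 4: z = 0.5591 + -1.3941i, |z|^2 = 2.2562
Iter 5: z = -1.9660 + -2.5410i, |z|^2 = 10.3217
Escaped at iteration 5

Answer: no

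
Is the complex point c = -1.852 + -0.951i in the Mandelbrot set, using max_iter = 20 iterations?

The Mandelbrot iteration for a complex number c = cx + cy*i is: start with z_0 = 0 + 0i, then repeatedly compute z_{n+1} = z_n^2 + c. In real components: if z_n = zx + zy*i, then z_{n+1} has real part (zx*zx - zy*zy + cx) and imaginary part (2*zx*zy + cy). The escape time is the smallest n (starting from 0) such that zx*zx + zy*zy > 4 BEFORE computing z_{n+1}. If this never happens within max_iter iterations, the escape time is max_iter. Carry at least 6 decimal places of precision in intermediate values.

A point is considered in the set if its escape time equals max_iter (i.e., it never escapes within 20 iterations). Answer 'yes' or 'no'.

Answer: no

Derivation:
z_0 = 0 + 0i, c = -1.8520 + -0.9510i
Iter 1: z = -1.8520 + -0.9510i, |z|^2 = 4.3343
Escaped at iteration 1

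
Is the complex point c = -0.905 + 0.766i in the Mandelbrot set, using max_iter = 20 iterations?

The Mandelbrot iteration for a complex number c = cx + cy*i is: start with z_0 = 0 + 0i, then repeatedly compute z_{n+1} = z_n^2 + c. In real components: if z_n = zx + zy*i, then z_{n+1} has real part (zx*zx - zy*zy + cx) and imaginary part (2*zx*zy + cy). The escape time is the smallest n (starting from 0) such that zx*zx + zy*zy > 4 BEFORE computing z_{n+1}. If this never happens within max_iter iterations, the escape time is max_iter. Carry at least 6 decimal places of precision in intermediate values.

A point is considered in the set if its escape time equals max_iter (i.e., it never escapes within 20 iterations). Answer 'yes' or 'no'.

z_0 = 0 + 0i, c = -0.9050 + 0.7660i
Iter 1: z = -0.9050 + 0.7660i, |z|^2 = 1.4058
Iter 2: z = -0.6727 + -0.6205i, |z|^2 = 0.8375
Iter 3: z = -0.8374 + 1.6008i, |z|^2 = 3.2638
Iter 4: z = -2.7663 + -1.9150i, |z|^2 = 11.3200
Escaped at iteration 4

Answer: no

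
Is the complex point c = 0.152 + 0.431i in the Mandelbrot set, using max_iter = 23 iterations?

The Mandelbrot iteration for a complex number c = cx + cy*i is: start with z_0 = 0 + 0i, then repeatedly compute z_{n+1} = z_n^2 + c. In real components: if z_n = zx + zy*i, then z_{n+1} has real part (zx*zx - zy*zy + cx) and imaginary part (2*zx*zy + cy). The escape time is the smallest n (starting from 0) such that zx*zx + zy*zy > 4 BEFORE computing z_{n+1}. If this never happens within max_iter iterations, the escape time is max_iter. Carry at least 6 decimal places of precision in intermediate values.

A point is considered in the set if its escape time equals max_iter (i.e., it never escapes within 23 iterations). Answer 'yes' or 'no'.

Answer: yes

Derivation:
z_0 = 0 + 0i, c = 0.1520 + 0.4310i
Iter 1: z = 0.1520 + 0.4310i, |z|^2 = 0.2089
Iter 2: z = -0.0107 + 0.5620i, |z|^2 = 0.3160
Iter 3: z = -0.1638 + 0.4190i, |z|^2 = 0.2024
Iter 4: z = 0.0032 + 0.2938i, |z|^2 = 0.0863
Iter 5: z = 0.0657 + 0.4329i, |z|^2 = 0.1917
Iter 6: z = -0.0311 + 0.4879i, |z|^2 = 0.2390
Iter 7: z = -0.0851 + 0.4007i, |z|^2 = 0.1678
Iter 8: z = -0.0013 + 0.3628i, |z|^2 = 0.1316
Iter 9: z = 0.0204 + 0.4301i, |z|^2 = 0.1854
Iter 10: z = -0.0325 + 0.4485i, |z|^2 = 0.2022
Iter 11: z = -0.0481 + 0.4018i, |z|^2 = 0.1638
Iter 12: z = -0.0071 + 0.3923i, |z|^2 = 0.1540
Iter 13: z = -0.0019 + 0.4254i, |z|^2 = 0.1810
Iter 14: z = -0.0290 + 0.4294i, |z|^2 = 0.1852
Iter 15: z = -0.0315 + 0.4061i, |z|^2 = 0.1659
Iter 16: z = -0.0119 + 0.4054i, |z|^2 = 0.1645
Iter 17: z = -0.0122 + 0.4213i, |z|^2 = 0.1777
Iter 18: z = -0.0254 + 0.4207i, |z|^2 = 0.1777
Iter 19: z = -0.0244 + 0.4097i, |z|^2 = 0.1684
Iter 20: z = -0.0152 + 0.4110i, |z|^2 = 0.1692
Iter 21: z = -0.0167 + 0.4185i, |z|^2 = 0.1754
Iter 22: z = -0.0228 + 0.4170i, |z|^2 = 0.1744
Did not escape in 23 iterations → in set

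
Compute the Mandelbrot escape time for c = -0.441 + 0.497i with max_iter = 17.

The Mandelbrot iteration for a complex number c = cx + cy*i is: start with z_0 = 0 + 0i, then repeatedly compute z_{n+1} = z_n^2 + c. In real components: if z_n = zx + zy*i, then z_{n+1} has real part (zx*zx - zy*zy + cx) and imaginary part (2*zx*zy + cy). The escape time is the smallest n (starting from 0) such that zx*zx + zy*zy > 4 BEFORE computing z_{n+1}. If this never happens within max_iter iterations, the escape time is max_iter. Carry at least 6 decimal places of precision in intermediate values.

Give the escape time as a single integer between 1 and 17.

Answer: 17

Derivation:
z_0 = 0 + 0i, c = -0.4410 + 0.4970i
Iter 1: z = -0.4410 + 0.4970i, |z|^2 = 0.4415
Iter 2: z = -0.4935 + 0.0586i, |z|^2 = 0.2470
Iter 3: z = -0.2009 + 0.4391i, |z|^2 = 0.2332
Iter 4: z = -0.5935 + 0.3206i, |z|^2 = 0.4550
Iter 5: z = -0.1916 + 0.1165i, |z|^2 = 0.0503
Iter 6: z = -0.4179 + 0.4524i, |z|^2 = 0.3793
Iter 7: z = -0.4710 + 0.1189i, |z|^2 = 0.2360
Iter 8: z = -0.2333 + 0.3850i, |z|^2 = 0.2026
Iter 9: z = -0.5348 + 0.3174i, |z|^2 = 0.3867
Iter 10: z = -0.2558 + 0.1575i, |z|^2 = 0.0902
Iter 11: z = -0.4004 + 0.4164i, |z|^2 = 0.3337
Iter 12: z = -0.4541 + 0.1635i, |z|^2 = 0.2329
Iter 13: z = -0.2615 + 0.3485i, |z|^2 = 0.1899
Iter 14: z = -0.4940 + 0.3147i, |z|^2 = 0.3431
Iter 15: z = -0.2960 + 0.1860i, |z|^2 = 0.1222
Iter 16: z = -0.3880 + 0.3869i, |z|^2 = 0.3002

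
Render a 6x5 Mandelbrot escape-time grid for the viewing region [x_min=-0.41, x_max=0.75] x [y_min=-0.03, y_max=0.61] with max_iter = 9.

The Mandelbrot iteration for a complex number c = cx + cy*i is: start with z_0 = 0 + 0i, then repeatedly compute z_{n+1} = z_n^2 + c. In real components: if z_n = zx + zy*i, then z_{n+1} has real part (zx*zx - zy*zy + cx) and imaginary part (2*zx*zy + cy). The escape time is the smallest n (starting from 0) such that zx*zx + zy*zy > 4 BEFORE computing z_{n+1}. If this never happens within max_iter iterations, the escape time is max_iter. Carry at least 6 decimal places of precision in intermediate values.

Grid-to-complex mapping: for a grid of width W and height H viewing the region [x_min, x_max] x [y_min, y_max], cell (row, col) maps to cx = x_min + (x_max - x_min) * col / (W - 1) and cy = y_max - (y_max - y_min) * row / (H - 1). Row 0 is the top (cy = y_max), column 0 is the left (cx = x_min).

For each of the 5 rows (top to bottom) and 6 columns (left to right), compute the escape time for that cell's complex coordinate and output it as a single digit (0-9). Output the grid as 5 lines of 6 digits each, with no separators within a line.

(row=0, col=0): c = -0.4100 + 0.6100i → escape time 9
(row=0, col=1): c = -0.1780 + 0.6100i → escape time 9
(row=0, col=2): c = 0.0540 + 0.6100i → escape time 9
(row=0, col=3): c = 0.2860 + 0.6100i → escape time 9
(row=0, col=4): c = 0.5180 + 0.6100i → escape time 4
(row=0, col=5): c = 0.7500 + 0.6100i → escape time 3
(row=1, col=0): c = -0.4100 + 0.4500i → escape time 9
(row=1, col=1): c = -0.1780 + 0.4500i → escape time 9
(row=1, col=2): c = 0.0540 + 0.4500i → escape time 9
(row=1, col=3): c = 0.2860 + 0.4500i → escape time 9
(row=1, col=4): c = 0.5180 + 0.4500i → escape time 5
(row=1, col=5): c = 0.7500 + 0.4500i → escape time 3
(row=2, col=0): c = -0.4100 + 0.2900i → escape time 9
(row=2, col=1): c = -0.1780 + 0.2900i → escape time 9
(row=2, col=2): c = 0.0540 + 0.2900i → escape time 9
(row=2, col=3): c = 0.2860 + 0.2900i → escape time 9
(row=2, col=4): c = 0.5180 + 0.2900i → escape time 5
(row=2, col=5): c = 0.7500 + 0.2900i → escape time 3
(row=3, col=0): c = -0.4100 + 0.1300i → escape time 9
(row=3, col=1): c = -0.1780 + 0.1300i → escape time 9
(row=3, col=2): c = 0.0540 + 0.1300i → escape time 9
(row=3, col=3): c = 0.2860 + 0.1300i → escape time 9
(row=3, col=4): c = 0.5180 + 0.1300i → escape time 5
(row=3, col=5): c = 0.7500 + 0.1300i → escape time 3
(row=4, col=0): c = -0.4100 + -0.0300i → escape time 9
(row=4, col=1): c = -0.1780 + -0.0300i → escape time 9
(row=4, col=2): c = 0.0540 + -0.0300i → escape time 9
(row=4, col=3): c = 0.2860 + -0.0300i → escape time 9
(row=4, col=4): c = 0.5180 + -0.0300i → escape time 5
(row=4, col=5): c = 0.7500 + -0.0300i → escape time 3

Answer: 999943
999953
999953
999953
999953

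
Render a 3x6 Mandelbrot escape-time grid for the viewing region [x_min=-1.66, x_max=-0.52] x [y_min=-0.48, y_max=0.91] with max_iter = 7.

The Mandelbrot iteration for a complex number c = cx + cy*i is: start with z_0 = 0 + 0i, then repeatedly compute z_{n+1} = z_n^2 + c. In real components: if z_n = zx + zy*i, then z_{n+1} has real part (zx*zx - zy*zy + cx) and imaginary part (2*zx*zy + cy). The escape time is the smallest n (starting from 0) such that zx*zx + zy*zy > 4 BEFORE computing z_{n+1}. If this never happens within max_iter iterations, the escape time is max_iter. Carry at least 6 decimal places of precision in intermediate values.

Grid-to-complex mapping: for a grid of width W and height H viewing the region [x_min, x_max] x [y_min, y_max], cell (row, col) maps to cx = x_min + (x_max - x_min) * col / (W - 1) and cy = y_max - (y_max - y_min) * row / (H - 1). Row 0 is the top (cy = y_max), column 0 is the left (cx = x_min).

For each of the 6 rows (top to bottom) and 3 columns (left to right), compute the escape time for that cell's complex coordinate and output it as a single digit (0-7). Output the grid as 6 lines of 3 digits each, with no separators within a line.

(row=0, col=0): c = -1.6600 + 0.9100i → escape time 2
(row=0, col=1): c = -1.0900 + 0.9100i → escape time 3
(row=0, col=2): c = -0.5200 + 0.9100i → escape time 4
(row=1, col=0): c = -1.6600 + 0.6320i → escape time 3
(row=1, col=1): c = -1.0900 + 0.6320i → escape time 4
(row=1, col=2): c = -0.5200 + 0.6320i → escape time 7
(row=2, col=0): c = -1.6600 + 0.3540i → escape time 4
(row=2, col=1): c = -1.0900 + 0.3540i → escape time 7
(row=2, col=2): c = -0.5200 + 0.3540i → escape time 7
(row=3, col=0): c = -1.6600 + 0.0760i → escape time 6
(row=3, col=1): c = -1.0900 + 0.0760i → escape time 7
(row=3, col=2): c = -0.5200 + 0.0760i → escape time 7
(row=4, col=0): c = -1.6600 + -0.2020i → escape time 4
(row=4, col=1): c = -1.0900 + -0.2020i → escape time 7
(row=4, col=2): c = -0.5200 + -0.2020i → escape time 7
(row=5, col=0): c = -1.6600 + -0.4800i → escape time 3
(row=5, col=1): c = -1.0900 + -0.4800i → escape time 5
(row=5, col=2): c = -0.5200 + -0.4800i → escape time 7

Answer: 234
347
477
677
477
357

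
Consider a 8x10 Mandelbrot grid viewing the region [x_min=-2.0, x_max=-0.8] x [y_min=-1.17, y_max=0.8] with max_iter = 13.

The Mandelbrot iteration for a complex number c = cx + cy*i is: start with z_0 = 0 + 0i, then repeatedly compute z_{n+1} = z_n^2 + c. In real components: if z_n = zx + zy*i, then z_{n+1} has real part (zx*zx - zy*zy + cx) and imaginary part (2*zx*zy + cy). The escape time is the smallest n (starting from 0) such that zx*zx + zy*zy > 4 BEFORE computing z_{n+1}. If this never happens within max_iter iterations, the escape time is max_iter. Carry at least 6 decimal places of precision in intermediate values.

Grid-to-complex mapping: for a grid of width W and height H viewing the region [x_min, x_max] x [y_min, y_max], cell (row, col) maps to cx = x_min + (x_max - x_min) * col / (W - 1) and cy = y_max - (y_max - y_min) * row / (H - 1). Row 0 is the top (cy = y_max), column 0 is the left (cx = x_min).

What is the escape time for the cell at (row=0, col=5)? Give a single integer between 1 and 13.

Answer: 3

Derivation:
z_0 = 0 + 0i, c = -1.1429 + 0.8000i
Iter 1: z = -1.1429 + 0.8000i, |z|^2 = 1.9461
Iter 2: z = -0.4767 + -1.0286i, |z|^2 = 1.2852
Iter 3: z = -1.9735 + 1.7807i, |z|^2 = 7.0658
Escaped at iteration 3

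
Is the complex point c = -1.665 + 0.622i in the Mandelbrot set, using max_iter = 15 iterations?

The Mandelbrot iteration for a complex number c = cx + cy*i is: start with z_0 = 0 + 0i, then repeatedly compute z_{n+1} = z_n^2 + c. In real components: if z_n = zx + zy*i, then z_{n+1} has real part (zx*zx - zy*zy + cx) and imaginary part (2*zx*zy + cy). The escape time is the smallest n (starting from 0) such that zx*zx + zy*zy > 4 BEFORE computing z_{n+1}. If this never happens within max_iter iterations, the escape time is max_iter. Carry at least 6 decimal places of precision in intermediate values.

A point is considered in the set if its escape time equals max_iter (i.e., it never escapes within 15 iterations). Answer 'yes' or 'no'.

Answer: no

Derivation:
z_0 = 0 + 0i, c = -1.6650 + 0.6220i
Iter 1: z = -1.6650 + 0.6220i, |z|^2 = 3.1591
Iter 2: z = 0.7203 + -1.4493i, |z|^2 = 2.6192
Iter 3: z = -3.2465 + -1.4659i, |z|^2 = 12.6885
Escaped at iteration 3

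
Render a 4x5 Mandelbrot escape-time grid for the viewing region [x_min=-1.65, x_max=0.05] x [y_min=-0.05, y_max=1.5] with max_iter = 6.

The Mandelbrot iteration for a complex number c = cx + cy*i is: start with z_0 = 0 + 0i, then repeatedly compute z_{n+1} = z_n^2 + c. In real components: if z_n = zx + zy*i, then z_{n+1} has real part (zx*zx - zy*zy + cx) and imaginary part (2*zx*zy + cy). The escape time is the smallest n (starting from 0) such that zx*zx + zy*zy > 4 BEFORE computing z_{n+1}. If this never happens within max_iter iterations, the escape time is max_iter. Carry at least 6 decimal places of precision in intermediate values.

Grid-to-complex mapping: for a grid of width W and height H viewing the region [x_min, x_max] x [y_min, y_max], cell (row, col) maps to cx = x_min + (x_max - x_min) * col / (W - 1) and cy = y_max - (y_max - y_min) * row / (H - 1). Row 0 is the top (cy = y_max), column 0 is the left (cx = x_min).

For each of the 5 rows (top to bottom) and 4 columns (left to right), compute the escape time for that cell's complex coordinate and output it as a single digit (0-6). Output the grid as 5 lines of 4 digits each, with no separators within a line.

Answer: 1222
2334
3366
4666
6666

Derivation:
(row=0, col=0): c = -1.6500 + 1.5000i → escape time 1
(row=0, col=1): c = -1.0833 + 1.5000i → escape time 2
(row=0, col=2): c = -0.5167 + 1.5000i → escape time 2
(row=0, col=3): c = 0.0500 + 1.5000i → escape time 2
(row=1, col=0): c = -1.6500 + 1.1125i → escape time 2
(row=1, col=1): c = -1.0833 + 1.1125i → escape time 3
(row=1, col=2): c = -0.5167 + 1.1125i → escape time 3
(row=1, col=3): c = 0.0500 + 1.1125i → escape time 4
(row=2, col=0): c = -1.6500 + 0.7250i → escape time 3
(row=2, col=1): c = -1.0833 + 0.7250i → escape time 3
(row=2, col=2): c = -0.5167 + 0.7250i → escape time 6
(row=2, col=3): c = 0.0500 + 0.7250i → escape time 6
(row=3, col=0): c = -1.6500 + 0.3375i → escape time 4
(row=3, col=1): c = -1.0833 + 0.3375i → escape time 6
(row=3, col=2): c = -0.5167 + 0.3375i → escape time 6
(row=3, col=3): c = 0.0500 + 0.3375i → escape time 6
(row=4, col=0): c = -1.6500 + -0.0500i → escape time 6
(row=4, col=1): c = -1.0833 + -0.0500i → escape time 6
(row=4, col=2): c = -0.5167 + -0.0500i → escape time 6
(row=4, col=3): c = 0.0500 + -0.0500i → escape time 6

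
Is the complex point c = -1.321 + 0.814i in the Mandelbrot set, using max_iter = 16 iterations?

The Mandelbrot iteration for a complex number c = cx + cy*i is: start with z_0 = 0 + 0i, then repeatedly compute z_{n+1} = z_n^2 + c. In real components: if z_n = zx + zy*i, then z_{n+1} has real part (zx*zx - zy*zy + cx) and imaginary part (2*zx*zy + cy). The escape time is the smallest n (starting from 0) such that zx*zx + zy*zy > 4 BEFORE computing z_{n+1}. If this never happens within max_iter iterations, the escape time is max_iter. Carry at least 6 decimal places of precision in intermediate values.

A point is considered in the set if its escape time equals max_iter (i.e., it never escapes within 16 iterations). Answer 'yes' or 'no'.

Answer: no

Derivation:
z_0 = 0 + 0i, c = -1.3210 + 0.8140i
Iter 1: z = -1.3210 + 0.8140i, |z|^2 = 2.4076
Iter 2: z = -0.2386 + -1.3366i, |z|^2 = 1.8434
Iter 3: z = -3.0506 + 1.4517i, |z|^2 = 11.4133
Escaped at iteration 3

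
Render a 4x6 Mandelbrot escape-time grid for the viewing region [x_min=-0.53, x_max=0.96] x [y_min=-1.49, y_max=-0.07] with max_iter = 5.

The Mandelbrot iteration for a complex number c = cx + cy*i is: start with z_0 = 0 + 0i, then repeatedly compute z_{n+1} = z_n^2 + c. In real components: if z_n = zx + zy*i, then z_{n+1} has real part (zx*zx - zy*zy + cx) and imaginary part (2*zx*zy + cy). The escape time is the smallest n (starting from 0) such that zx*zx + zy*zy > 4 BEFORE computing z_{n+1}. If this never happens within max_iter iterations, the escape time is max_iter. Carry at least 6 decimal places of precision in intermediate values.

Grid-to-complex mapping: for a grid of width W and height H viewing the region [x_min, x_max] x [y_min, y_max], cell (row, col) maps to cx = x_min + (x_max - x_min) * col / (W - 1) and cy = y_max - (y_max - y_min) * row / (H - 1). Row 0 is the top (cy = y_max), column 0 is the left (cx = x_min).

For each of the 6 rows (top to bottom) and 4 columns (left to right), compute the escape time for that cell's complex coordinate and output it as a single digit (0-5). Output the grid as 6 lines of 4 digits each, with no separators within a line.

(row=0, col=0): c = -0.5300 + -0.0700i → escape time 5
(row=0, col=1): c = -0.0333 + -0.0700i → escape time 5
(row=0, col=2): c = 0.4633 + -0.0700i → escape time 5
(row=0, col=3): c = 0.9600 + -0.0700i → escape time 3
(row=1, col=0): c = -0.5300 + -0.3540i → escape time 5
(row=1, col=1): c = -0.0333 + -0.3540i → escape time 5
(row=1, col=2): c = 0.4633 + -0.3540i → escape time 5
(row=1, col=3): c = 0.9600 + -0.3540i → escape time 2
(row=2, col=0): c = -0.5300 + -0.6380i → escape time 5
(row=2, col=1): c = -0.0333 + -0.6380i → escape time 5
(row=2, col=2): c = 0.4633 + -0.6380i → escape time 5
(row=2, col=3): c = 0.9600 + -0.6380i → escape time 2
(row=3, col=0): c = -0.5300 + -0.9220i → escape time 4
(row=3, col=1): c = -0.0333 + -0.9220i → escape time 5
(row=3, col=2): c = 0.4633 + -0.9220i → escape time 3
(row=3, col=3): c = 0.9600 + -0.9220i → escape time 2
(row=4, col=0): c = -0.5300 + -1.2060i → escape time 3
(row=4, col=1): c = -0.0333 + -1.2060i → escape time 3
(row=4, col=2): c = 0.4633 + -1.2060i → escape time 2
(row=4, col=3): c = 0.9600 + -1.2060i → escape time 2
(row=5, col=0): c = -0.5300 + -1.4900i → escape time 2
(row=5, col=1): c = -0.0333 + -1.4900i → escape time 2
(row=5, col=2): c = 0.4633 + -1.4900i → escape time 2
(row=5, col=3): c = 0.9600 + -1.4900i → escape time 2

Answer: 5553
5552
5552
4532
3322
2222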